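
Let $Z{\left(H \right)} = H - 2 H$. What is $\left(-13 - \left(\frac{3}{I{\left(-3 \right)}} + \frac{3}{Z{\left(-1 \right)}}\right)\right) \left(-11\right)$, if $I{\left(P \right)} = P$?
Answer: $165$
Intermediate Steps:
$Z{\left(H \right)} = - H$
$\left(-13 - \left(\frac{3}{I{\left(-3 \right)}} + \frac{3}{Z{\left(-1 \right)}}\right)\right) \left(-11\right) = \left(-13 - \left(-1 + 3\right)\right) \left(-11\right) = \left(-13 - \left(-1 + \frac{3}{1}\right)\right) \left(-11\right) = \left(-13 + \left(\left(-3\right) 1 + 1\right)\right) \left(-11\right) = \left(-13 + \left(-3 + 1\right)\right) \left(-11\right) = \left(-13 - 2\right) \left(-11\right) = \left(-15\right) \left(-11\right) = 165$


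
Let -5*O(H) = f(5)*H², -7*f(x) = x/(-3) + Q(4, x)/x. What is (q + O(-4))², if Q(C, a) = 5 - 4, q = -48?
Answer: 652904704/275625 ≈ 2368.8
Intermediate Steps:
Q(C, a) = 1
f(x) = -1/(7*x) + x/21 (f(x) = -(x/(-3) + 1/x)/7 = -(x*(-⅓) + 1/x)/7 = -(-x/3 + 1/x)/7 = -(1/x - x/3)/7 = -1/(7*x) + x/21)
O(H) = -22*H²/525 (O(H) = -(1/21)*(-3 + 5²)/5*H²/5 = -(1/21)*(⅕)*(-3 + 25)*H²/5 = -(1/21)*(⅕)*22*H²/5 = -22*H²/525)
(q + O(-4))² = (-48 - 22/525*(-4)²)² = (-48 - 22/525*16)² = (-48 - 352/525)² = (-25552/525)² = 652904704/275625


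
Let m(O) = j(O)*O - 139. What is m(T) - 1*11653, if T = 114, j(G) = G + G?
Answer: 14200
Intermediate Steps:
j(G) = 2*G
m(O) = -139 + 2*O² (m(O) = (2*O)*O - 139 = 2*O² - 139 = -139 + 2*O²)
m(T) - 1*11653 = (-139 + 2*114²) - 1*11653 = (-139 + 2*12996) - 11653 = (-139 + 25992) - 11653 = 25853 - 11653 = 14200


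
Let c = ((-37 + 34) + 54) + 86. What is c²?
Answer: 18769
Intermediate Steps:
c = 137 (c = (-3 + 54) + 86 = 51 + 86 = 137)
c² = 137² = 18769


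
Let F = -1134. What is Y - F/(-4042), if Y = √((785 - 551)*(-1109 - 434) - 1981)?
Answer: -567/2021 + I*√363043 ≈ -0.28055 + 602.53*I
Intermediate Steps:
Y = I*√363043 (Y = √(234*(-1543) - 1981) = √(-361062 - 1981) = √(-363043) = I*√363043 ≈ 602.53*I)
Y - F/(-4042) = I*√363043 - (-1134)/(-4042) = I*√363043 - (-1134)*(-1)/4042 = I*√363043 - 1*567/2021 = I*√363043 - 567/2021 = -567/2021 + I*√363043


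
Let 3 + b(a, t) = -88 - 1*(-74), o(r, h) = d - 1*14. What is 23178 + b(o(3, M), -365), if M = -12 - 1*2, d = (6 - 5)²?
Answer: 23161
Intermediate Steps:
d = 1 (d = 1² = 1)
M = -14 (M = -12 - 2 = -14)
o(r, h) = -13 (o(r, h) = 1 - 1*14 = 1 - 14 = -13)
b(a, t) = -17 (b(a, t) = -3 + (-88 - 1*(-74)) = -3 + (-88 + 74) = -3 - 14 = -17)
23178 + b(o(3, M), -365) = 23178 - 17 = 23161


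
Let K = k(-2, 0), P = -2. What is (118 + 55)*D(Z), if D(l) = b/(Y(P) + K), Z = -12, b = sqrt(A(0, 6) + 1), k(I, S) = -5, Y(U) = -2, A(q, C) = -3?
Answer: -173*I*sqrt(2)/7 ≈ -34.951*I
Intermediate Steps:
K = -5
b = I*sqrt(2) (b = sqrt(-3 + 1) = sqrt(-2) = I*sqrt(2) ≈ 1.4142*I)
D(l) = -I*sqrt(2)/7 (D(l) = (I*sqrt(2))/(-2 - 5) = (I*sqrt(2))/(-7) = (I*sqrt(2))*(-1/7) = -I*sqrt(2)/7)
(118 + 55)*D(Z) = (118 + 55)*(-I*sqrt(2)/7) = 173*(-I*sqrt(2)/7) = -173*I*sqrt(2)/7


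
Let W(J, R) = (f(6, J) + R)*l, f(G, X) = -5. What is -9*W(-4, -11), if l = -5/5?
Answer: -144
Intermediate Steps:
l = -1 (l = -5*⅕ = -1)
W(J, R) = 5 - R (W(J, R) = (-5 + R)*(-1) = 5 - R)
-9*W(-4, -11) = -9*(5 - 1*(-11)) = -9*(5 + 11) = -9*16 = -144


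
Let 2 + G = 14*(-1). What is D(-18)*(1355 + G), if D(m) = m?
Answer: -24102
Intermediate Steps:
G = -16 (G = -2 + 14*(-1) = -2 - 14 = -16)
D(-18)*(1355 + G) = -18*(1355 - 16) = -18*1339 = -24102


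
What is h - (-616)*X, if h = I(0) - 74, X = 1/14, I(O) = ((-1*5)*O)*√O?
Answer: -30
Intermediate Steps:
I(O) = -5*O^(3/2) (I(O) = (-5*O)*√O = -5*O^(3/2))
X = 1/14 ≈ 0.071429
h = -74 (h = -5*0^(3/2) - 74 = -5*0 - 74 = 0 - 74 = -74)
h - (-616)*X = -74 - (-616)/14 = -74 - 154*(-2/7) = -74 + 44 = -30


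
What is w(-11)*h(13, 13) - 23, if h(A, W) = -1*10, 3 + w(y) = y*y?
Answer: -1203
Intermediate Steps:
w(y) = -3 + y**2 (w(y) = -3 + y*y = -3 + y**2)
h(A, W) = -10
w(-11)*h(13, 13) - 23 = (-3 + (-11)**2)*(-10) - 23 = (-3 + 121)*(-10) - 23 = 118*(-10) - 23 = -1180 - 23 = -1203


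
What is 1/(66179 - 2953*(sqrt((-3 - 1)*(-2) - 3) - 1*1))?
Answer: 69132/4735632379 + 2953*sqrt(5)/4735632379 ≈ 1.5993e-5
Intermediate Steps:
1/(66179 - 2953*(sqrt((-3 - 1)*(-2) - 3) - 1*1)) = 1/(66179 - 2953*(sqrt(-4*(-2) - 3) - 1)) = 1/(66179 - 2953*(sqrt(8 - 3) - 1)) = 1/(66179 - 2953*(sqrt(5) - 1)) = 1/(66179 - 2953*(-1 + sqrt(5))) = 1/(66179 + (2953 - 2953*sqrt(5))) = 1/(69132 - 2953*sqrt(5))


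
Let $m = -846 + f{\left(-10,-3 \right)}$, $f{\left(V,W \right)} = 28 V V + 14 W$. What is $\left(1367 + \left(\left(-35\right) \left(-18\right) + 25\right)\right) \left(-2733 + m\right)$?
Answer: $-1660062$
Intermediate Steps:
$f{\left(V,W \right)} = 14 W + 28 V^{2}$ ($f{\left(V,W \right)} = 28 V^{2} + 14 W = 14 W + 28 V^{2}$)
$m = 1912$ ($m = -846 + \left(14 \left(-3\right) + 28 \left(-10\right)^{2}\right) = -846 + \left(-42 + 28 \cdot 100\right) = -846 + \left(-42 + 2800\right) = -846 + 2758 = 1912$)
$\left(1367 + \left(\left(-35\right) \left(-18\right) + 25\right)\right) \left(-2733 + m\right) = \left(1367 + \left(\left(-35\right) \left(-18\right) + 25\right)\right) \left(-2733 + 1912\right) = \left(1367 + \left(630 + 25\right)\right) \left(-821\right) = \left(1367 + 655\right) \left(-821\right) = 2022 \left(-821\right) = -1660062$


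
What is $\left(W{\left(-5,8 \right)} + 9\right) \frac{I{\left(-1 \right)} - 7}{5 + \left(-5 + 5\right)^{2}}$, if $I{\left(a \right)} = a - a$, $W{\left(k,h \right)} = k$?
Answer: $- \frac{28}{5} \approx -5.6$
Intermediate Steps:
$I{\left(a \right)} = 0$
$\left(W{\left(-5,8 \right)} + 9\right) \frac{I{\left(-1 \right)} - 7}{5 + \left(-5 + 5\right)^{2}} = \left(-5 + 9\right) \frac{0 - 7}{5 + \left(-5 + 5\right)^{2}} = 4 \left(- \frac{7}{5 + 0^{2}}\right) = 4 \left(- \frac{7}{5 + 0}\right) = 4 \left(- \frac{7}{5}\right) = - \frac{28}{5}$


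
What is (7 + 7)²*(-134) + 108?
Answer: -26156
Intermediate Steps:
(7 + 7)²*(-134) + 108 = 14²*(-134) + 108 = 196*(-134) + 108 = -26264 + 108 = -26156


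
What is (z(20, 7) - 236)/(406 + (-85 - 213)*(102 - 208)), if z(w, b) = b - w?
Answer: -249/31994 ≈ -0.0077827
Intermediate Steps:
(z(20, 7) - 236)/(406 + (-85 - 213)*(102 - 208)) = ((7 - 1*20) - 236)/(406 + (-85 - 213)*(102 - 208)) = ((7 - 20) - 236)/(406 - 298*(-106)) = (-13 - 236)/(406 + 31588) = -249/31994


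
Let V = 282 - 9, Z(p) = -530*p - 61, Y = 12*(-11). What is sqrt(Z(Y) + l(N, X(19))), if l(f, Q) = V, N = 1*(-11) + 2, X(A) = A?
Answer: 2*sqrt(17543) ≈ 264.90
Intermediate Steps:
Y = -132
N = -9 (N = -11 + 2 = -9)
Z(p) = -61 - 530*p
V = 273
l(f, Q) = 273
sqrt(Z(Y) + l(N, X(19))) = sqrt((-61 - 530*(-132)) + 273) = sqrt((-61 + 69960) + 273) = sqrt(69899 + 273) = sqrt(70172) = 2*sqrt(17543)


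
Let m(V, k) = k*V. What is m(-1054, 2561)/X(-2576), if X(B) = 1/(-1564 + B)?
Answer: 11175077160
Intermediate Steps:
m(V, k) = V*k
m(-1054, 2561)/X(-2576) = (-1054*2561)/(1/(-1564 - 2576)) = -2699294/(1/(-4140)) = -2699294/(-1/4140) = -2699294*(-4140) = 11175077160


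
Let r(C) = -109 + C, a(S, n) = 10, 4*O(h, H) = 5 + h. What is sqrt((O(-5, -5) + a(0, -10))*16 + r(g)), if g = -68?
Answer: I*sqrt(17) ≈ 4.1231*I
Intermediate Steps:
O(h, H) = 5/4 + h/4 (O(h, H) = (5 + h)/4 = 5/4 + h/4)
sqrt((O(-5, -5) + a(0, -10))*16 + r(g)) = sqrt(((5/4 + (1/4)*(-5)) + 10)*16 + (-109 - 68)) = sqrt(((5/4 - 5/4) + 10)*16 - 177) = sqrt((0 + 10)*16 - 177) = sqrt(10*16 - 177) = sqrt(160 - 177) = sqrt(-17) = I*sqrt(17)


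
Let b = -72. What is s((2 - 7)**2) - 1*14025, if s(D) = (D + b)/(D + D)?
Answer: -701297/50 ≈ -14026.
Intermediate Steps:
s(D) = (-72 + D)/(2*D) (s(D) = (D - 72)/(D + D) = (-72 + D)/((2*D)) = (-72 + D)*(1/(2*D)) = (-72 + D)/(2*D))
s((2 - 7)**2) - 1*14025 = (-72 + (2 - 7)**2)/(2*((2 - 7)**2)) - 1*14025 = (-72 + (-5)**2)/(2*((-5)**2)) - 14025 = (1/2)*(-72 + 25)/25 - 14025 = (1/2)*(1/25)*(-47) - 14025 = -47/50 - 14025 = -701297/50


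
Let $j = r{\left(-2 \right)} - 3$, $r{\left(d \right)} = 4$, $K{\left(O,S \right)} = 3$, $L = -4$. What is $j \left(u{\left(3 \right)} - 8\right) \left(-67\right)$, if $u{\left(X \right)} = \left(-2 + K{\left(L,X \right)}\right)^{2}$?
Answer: $469$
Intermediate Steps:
$u{\left(X \right)} = 1$ ($u{\left(X \right)} = \left(-2 + 3\right)^{2} = 1^{2} = 1$)
$j = 1$ ($j = 4 - 3 = 1$)
$j \left(u{\left(3 \right)} - 8\right) \left(-67\right) = 1 \left(1 - 8\right) \left(-67\right) = 1 \left(\left(-7\right) \left(-67\right)\right) = 1 \cdot 469 = 469$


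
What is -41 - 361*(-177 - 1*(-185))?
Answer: -2929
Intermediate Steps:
-41 - 361*(-177 - 1*(-185)) = -41 - 361*(-177 + 185) = -41 - 361*8 = -41 - 2888 = -2929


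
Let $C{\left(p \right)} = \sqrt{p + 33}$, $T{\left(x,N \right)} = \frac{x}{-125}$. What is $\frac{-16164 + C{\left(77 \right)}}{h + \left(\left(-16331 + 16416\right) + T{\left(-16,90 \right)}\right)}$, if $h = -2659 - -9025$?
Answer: $- \frac{224500}{89599} + \frac{125 \sqrt{110}}{806391} \approx -2.504$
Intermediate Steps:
$T{\left(x,N \right)} = - \frac{x}{125}$ ($T{\left(x,N \right)} = x \left(- \frac{1}{125}\right) = - \frac{x}{125}$)
$C{\left(p \right)} = \sqrt{33 + p}$
$h = 6366$ ($h = -2659 + 9025 = 6366$)
$\frac{-16164 + C{\left(77 \right)}}{h + \left(\left(-16331 + 16416\right) + T{\left(-16,90 \right)}\right)} = \frac{-16164 + \sqrt{33 + 77}}{6366 + \left(\left(-16331 + 16416\right) - - \frac{16}{125}\right)} = \frac{-16164 + \sqrt{110}}{6366 + \left(85 + \frac{16}{125}\right)} = \frac{-16164 + \sqrt{110}}{6366 + \frac{10641}{125}} = \frac{-16164 + \sqrt{110}}{\frac{806391}{125}} = \left(-16164 + \sqrt{110}\right) \frac{125}{806391} = - \frac{224500}{89599} + \frac{125 \sqrt{110}}{806391}$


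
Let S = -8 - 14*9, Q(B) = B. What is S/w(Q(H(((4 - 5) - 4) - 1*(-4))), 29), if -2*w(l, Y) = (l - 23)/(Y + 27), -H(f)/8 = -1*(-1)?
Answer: -15008/31 ≈ -484.13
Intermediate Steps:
H(f) = -8 (H(f) = -(-8)*(-1) = -8*1 = -8)
w(l, Y) = -(-23 + l)/(2*(27 + Y)) (w(l, Y) = -(l - 23)/(2*(Y + 27)) = -(-23 + l)/(2*(27 + Y)))
S = -134 (S = -8 - 126 = -134)
S/w(Q(H(((4 - 5) - 4) - 1*(-4))), 29) = -134*2*(27 + 29)/(23 - 1*(-8)) = -134*112/(23 + 8) = -134/((1/2)*(1/56)*31) = -134/31/112 = -134*112/31 = -15008/31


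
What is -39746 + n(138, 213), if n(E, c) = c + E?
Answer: -39395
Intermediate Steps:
n(E, c) = E + c
-39746 + n(138, 213) = -39746 + (138 + 213) = -39746 + 351 = -39395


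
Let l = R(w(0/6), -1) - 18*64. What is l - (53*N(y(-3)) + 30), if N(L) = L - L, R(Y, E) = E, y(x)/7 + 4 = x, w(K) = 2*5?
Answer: -1183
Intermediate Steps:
w(K) = 10
y(x) = -28 + 7*x
N(L) = 0
l = -1153 (l = -1 - 18*64 = -1 - 1152 = -1153)
l - (53*N(y(-3)) + 30) = -1153 - (53*0 + 30) = -1153 - (0 + 30) = -1153 - 1*30 = -1153 - 30 = -1183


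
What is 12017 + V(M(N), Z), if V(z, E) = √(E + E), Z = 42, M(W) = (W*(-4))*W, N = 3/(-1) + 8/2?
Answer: 12017 + 2*√21 ≈ 12026.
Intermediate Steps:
N = 1 (N = 3*(-1) + 8*(½) = -3 + 4 = 1)
M(W) = -4*W² (M(W) = (-4*W)*W = -4*W²)
V(z, E) = √2*√E (V(z, E) = √(2*E) = √2*√E)
12017 + V(M(N), Z) = 12017 + √2*√42 = 12017 + 2*√21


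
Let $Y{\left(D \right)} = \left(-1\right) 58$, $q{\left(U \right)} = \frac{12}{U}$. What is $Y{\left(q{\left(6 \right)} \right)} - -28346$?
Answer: $28288$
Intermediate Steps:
$Y{\left(D \right)} = -58$
$Y{\left(q{\left(6 \right)} \right)} - -28346 = -58 - -28346 = -58 + 28346 = 28288$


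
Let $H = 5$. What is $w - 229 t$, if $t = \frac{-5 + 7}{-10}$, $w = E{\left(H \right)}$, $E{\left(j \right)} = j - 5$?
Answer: $\frac{229}{5} \approx 45.8$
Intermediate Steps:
$E{\left(j \right)} = -5 + j$ ($E{\left(j \right)} = j - 5 = -5 + j$)
$w = 0$ ($w = -5 + 5 = 0$)
$t = - \frac{1}{5}$ ($t = 2 \left(- \frac{1}{10}\right) = - \frac{1}{5} \approx -0.2$)
$w - 229 t = 0 - - \frac{229}{5} = 0 + \frac{229}{5} = \frac{229}{5}$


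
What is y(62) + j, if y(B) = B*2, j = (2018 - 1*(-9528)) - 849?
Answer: 10821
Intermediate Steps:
j = 10697 (j = (2018 + 9528) - 849 = 11546 - 849 = 10697)
y(B) = 2*B
y(62) + j = 2*62 + 10697 = 124 + 10697 = 10821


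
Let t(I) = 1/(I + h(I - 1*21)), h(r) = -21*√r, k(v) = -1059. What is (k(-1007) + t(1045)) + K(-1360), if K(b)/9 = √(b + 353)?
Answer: -395006/373 + 9*I*√1007 ≈ -1059.0 + 285.6*I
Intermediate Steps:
t(I) = 1/(I - 21*√(-21 + I)) (t(I) = 1/(I - 21*√(I - 1*21)) = 1/(I - 21*√(I - 21)) = 1/(I - 21*√(-21 + I)))
K(b) = 9*√(353 + b) (K(b) = 9*√(b + 353) = 9*√(353 + b))
(k(-1007) + t(1045)) + K(-1360) = (-1059 + 1/(1045 - 21*√(-21 + 1045))) + 9*√(353 - 1360) = (-1059 + 1/(1045 - 21*√1024)) + 9*√(-1007) = (-1059 + 1/(1045 - 21*32)) + 9*(I*√1007) = (-1059 + 1/(1045 - 672)) + 9*I*√1007 = (-1059 + 1/373) + 9*I*√1007 = -395006/373 + 9*I*√1007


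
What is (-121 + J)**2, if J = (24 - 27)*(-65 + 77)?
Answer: 24649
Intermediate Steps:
J = -36 (J = -3*12 = -36)
(-121 + J)**2 = (-121 - 36)**2 = (-157)**2 = 24649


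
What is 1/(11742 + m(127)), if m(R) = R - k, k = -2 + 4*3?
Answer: 1/11859 ≈ 8.4324e-5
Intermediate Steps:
k = 10 (k = -2 + 12 = 10)
m(R) = -10 + R (m(R) = R - 1*10 = R - 10 = -10 + R)
1/(11742 + m(127)) = 1/(11742 + (-10 + 127)) = 1/(11742 + 117) = 1/11859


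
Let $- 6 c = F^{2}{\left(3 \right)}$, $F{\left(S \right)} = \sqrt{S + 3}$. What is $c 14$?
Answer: $-14$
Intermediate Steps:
$F{\left(S \right)} = \sqrt{3 + S}$
$c = -1$ ($c = - \frac{\left(\sqrt{3 + 3}\right)^{2}}{6} = - \frac{\left(\sqrt{6}\right)^{2}}{6} = \left(- \frac{1}{6}\right) 6 = -1$)
$c 14 = \left(-1\right) 14 = -14$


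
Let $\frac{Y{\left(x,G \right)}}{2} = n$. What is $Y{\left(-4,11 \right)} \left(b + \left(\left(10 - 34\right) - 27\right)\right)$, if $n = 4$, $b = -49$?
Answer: $-800$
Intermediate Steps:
$Y{\left(x,G \right)} = 8$ ($Y{\left(x,G \right)} = 2 \cdot 4 = 8$)
$Y{\left(-4,11 \right)} \left(b + \left(\left(10 - 34\right) - 27\right)\right) = 8 \left(-49 + \left(\left(10 - 34\right) - 27\right)\right) = 8 \left(-49 - 51\right) = 8 \left(-100\right) = -800$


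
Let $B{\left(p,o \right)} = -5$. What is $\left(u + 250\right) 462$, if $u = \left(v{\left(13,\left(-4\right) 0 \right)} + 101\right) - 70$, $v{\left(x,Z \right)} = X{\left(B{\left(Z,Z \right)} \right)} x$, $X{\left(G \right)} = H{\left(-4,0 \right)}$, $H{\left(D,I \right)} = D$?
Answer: $105798$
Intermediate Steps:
$X{\left(G \right)} = -4$
$v{\left(x,Z \right)} = - 4 x$
$u = -21$ ($u = \left(\left(-4\right) 13 + 101\right) - 70 = \left(-52 + 101\right) - 70 = 49 - 70 = -21$)
$\left(u + 250\right) 462 = \left(-21 + 250\right) 462 = 229 \cdot 462 = 105798$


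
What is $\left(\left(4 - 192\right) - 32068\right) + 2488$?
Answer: $-29768$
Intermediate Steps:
$\left(\left(4 - 192\right) - 32068\right) + 2488 = \left(-188 - 32068\right) + 2488 = -32256 + 2488 = -29768$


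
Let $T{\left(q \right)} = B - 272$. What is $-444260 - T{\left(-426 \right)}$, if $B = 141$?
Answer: $-444129$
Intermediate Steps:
$T{\left(q \right)} = -131$ ($T{\left(q \right)} = 141 - 272 = -131$)
$-444260 - T{\left(-426 \right)} = -444260 - -131 = -444260 + 131 = -444129$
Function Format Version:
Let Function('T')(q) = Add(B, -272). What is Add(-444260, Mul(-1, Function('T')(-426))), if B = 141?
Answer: -444129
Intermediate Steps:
Function('T')(q) = -131 (Function('T')(q) = Add(141, -272) = -131)
Add(-444260, Mul(-1, Function('T')(-426))) = Add(-444260, Mul(-1, -131)) = Add(-444260, 131) = -444129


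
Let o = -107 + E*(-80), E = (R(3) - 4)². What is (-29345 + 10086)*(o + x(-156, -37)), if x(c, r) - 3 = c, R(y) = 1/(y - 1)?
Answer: 23881160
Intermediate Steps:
R(y) = 1/(-1 + y)
E = 49/4 (E = (1/(-1 + 3) - 4)² = (1/2 - 4)² = (½ - 4)² = (-7/2)² = 49/4 ≈ 12.250)
o = -1087 (o = -107 + (49/4)*(-80) = -107 - 980 = -1087)
x(c, r) = 3 + c
(-29345 + 10086)*(o + x(-156, -37)) = (-29345 + 10086)*(-1087 + (3 - 156)) = -19259*(-1087 - 153) = -19259*(-1240) = 23881160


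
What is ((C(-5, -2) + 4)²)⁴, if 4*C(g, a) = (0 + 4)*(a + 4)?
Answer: 1679616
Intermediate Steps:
C(g, a) = 4 + a (C(g, a) = ((0 + 4)*(a + 4))/4 = (4*(4 + a))/4 = (16 + 4*a)/4 = 4 + a)
((C(-5, -2) + 4)²)⁴ = (((4 - 2) + 4)²)⁴ = ((2 + 4)²)⁴ = (6²)⁴ = 36⁴ = 1679616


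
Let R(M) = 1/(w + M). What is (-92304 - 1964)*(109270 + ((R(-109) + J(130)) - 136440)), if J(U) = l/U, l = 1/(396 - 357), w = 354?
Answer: 318147054571958/124215 ≈ 2.5613e+9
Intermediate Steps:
l = 1/39 ≈ 0.025641
R(M) = 1/(354 + M)
J(U) = 1/(39*U)
(-92304 - 1964)*(109270 + ((R(-109) + J(130)) - 136440)) = (-92304 - 1964)*(109270 + ((1/(354 - 109) + (1/39)/130) - 136440)) = -94268*(109270 + ((1/245 + (1/39)*(1/130)) - 136440)) = -94268*(109270 + ((1/245 + 1/5070) - 136440)) = -94268*(109270 + (1063/248430 - 136440)) = -94268*(109270 - 33895788137/248430) = -94268*(-6749842037/248430) = 318147054571958/124215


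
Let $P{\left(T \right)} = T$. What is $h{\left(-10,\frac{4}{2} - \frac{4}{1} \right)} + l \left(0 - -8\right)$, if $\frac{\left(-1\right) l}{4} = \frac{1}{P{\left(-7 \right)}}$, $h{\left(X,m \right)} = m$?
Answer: $\frac{18}{7} \approx 2.5714$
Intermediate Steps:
$l = \frac{4}{7}$ ($l = - \frac{4}{-7} = \left(-4\right) \left(- \frac{1}{7}\right) = \frac{4}{7} \approx 0.57143$)
$h{\left(-10,\frac{4}{2} - \frac{4}{1} \right)} + l \left(0 - -8\right) = \left(\frac{4}{2} - \frac{4}{1}\right) + \frac{4 \left(0 - -8\right)}{7} = \left(4 \cdot \frac{1}{2} - 4\right) + \frac{4 \left(0 + 8\right)}{7} = \left(2 - 4\right) + \frac{4}{7} \cdot 8 = -2 + \frac{32}{7} = \frac{18}{7}$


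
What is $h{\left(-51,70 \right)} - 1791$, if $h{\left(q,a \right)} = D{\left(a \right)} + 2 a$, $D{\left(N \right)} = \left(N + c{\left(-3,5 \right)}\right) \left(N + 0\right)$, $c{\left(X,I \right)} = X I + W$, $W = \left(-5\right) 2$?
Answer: $1499$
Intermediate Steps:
$W = -10$
$c{\left(X,I \right)} = -10 + I X$ ($c{\left(X,I \right)} = X I - 10 = I X - 10 = -10 + I X$)
$D{\left(N \right)} = N \left(-25 + N\right)$ ($D{\left(N \right)} = \left(N + \left(-10 + 5 \left(-3\right)\right)\right) \left(N + 0\right) = \left(N - 25\right) N = \left(-25 + N\right) N = N \left(-25 + N\right)$)
$h{\left(q,a \right)} = 2 a + a \left(-25 + a\right)$ ($h{\left(q,a \right)} = a \left(-25 + a\right) + 2 a = 2 a + a \left(-25 + a\right)$)
$h{\left(-51,70 \right)} - 1791 = 70 \left(-23 + 70\right) - 1791 = 70 \cdot 47 - 1791 = 3290 - 1791 = 1499$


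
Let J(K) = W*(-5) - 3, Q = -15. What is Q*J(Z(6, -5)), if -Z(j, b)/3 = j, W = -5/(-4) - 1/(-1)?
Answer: 855/4 ≈ 213.75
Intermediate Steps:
W = 9/4 (W = -5*(-1/4) - 1*(-1) = 5/4 + 1 = 9/4 ≈ 2.2500)
Z(j, b) = -3*j
J(K) = -57/4 (J(K) = (9/4)*(-5) - 3 = -45/4 - 3 = -57/4)
Q*J(Z(6, -5)) = -15*(-57/4) = 855/4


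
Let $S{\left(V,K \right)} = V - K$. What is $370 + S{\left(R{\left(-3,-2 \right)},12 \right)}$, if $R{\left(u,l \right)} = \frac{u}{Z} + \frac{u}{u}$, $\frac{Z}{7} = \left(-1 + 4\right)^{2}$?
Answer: $\frac{7538}{21} \approx 358.95$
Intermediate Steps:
$Z = 63$ ($Z = 7 \left(-1 + 4\right)^{2} = 7 \cdot 3^{2} = 7 \cdot 9 = 63$)
$R{\left(u,l \right)} = 1 + \frac{u}{63}$ ($R{\left(u,l \right)} = \frac{u}{63} + \frac{u}{u} = u \frac{1}{63} + 1 = \frac{u}{63} + 1 = 1 + \frac{u}{63}$)
$370 + S{\left(R{\left(-3,-2 \right)},12 \right)} = 370 + \left(\left(1 + \frac{1}{63} \left(-3\right)\right) - 12\right) = 370 + \left(\left(1 - \frac{1}{21}\right) - 12\right) = 370 + \left(\frac{20}{21} - 12\right) = 370 - \frac{232}{21} = \frac{7538}{21}$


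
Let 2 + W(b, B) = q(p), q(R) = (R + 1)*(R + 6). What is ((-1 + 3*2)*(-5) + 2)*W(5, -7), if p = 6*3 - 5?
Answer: -6072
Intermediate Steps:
p = 13 (p = 18 - 5 = 13)
q(R) = (1 + R)*(6 + R)
W(b, B) = 264 (W(b, B) = -2 + (6 + 13² + 7*13) = -2 + (6 + 169 + 91) = -2 + 266 = 264)
((-1 + 3*2)*(-5) + 2)*W(5, -7) = ((-1 + 3*2)*(-5) + 2)*264 = ((-1 + 6)*(-5) + 2)*264 = (5*(-5) + 2)*264 = (-25 + 2)*264 = -23*264 = -6072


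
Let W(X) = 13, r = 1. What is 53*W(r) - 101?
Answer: 588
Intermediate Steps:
53*W(r) - 101 = 53*13 - 101 = 689 - 101 = 588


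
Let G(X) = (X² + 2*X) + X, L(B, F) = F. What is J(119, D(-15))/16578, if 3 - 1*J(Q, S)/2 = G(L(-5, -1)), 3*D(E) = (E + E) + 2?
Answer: 5/8289 ≈ 0.00060321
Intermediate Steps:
D(E) = ⅔ + 2*E/3 (D(E) = ((E + E) + 2)/3 = (2*E + 2)/3 = (2 + 2*E)/3 = ⅔ + 2*E/3)
G(X) = X² + 3*X
J(Q, S) = 10 (J(Q, S) = 6 - (-2)*(3 - 1) = 6 - (-2)*2 = 6 - 2*(-2) = 6 + 4 = 10)
J(119, D(-15))/16578 = 10/16578 = 10*(1/16578) = 5/8289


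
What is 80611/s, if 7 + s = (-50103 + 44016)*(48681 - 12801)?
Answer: -80611/218401567 ≈ -0.00036910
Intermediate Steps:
s = -218401567 (s = -7 + (-50103 + 44016)*(48681 - 12801) = -7 - 6087*35880 = -7 - 218401560 = -218401567)
80611/s = 80611/(-218401567) = 80611*(-1/218401567) = -80611/218401567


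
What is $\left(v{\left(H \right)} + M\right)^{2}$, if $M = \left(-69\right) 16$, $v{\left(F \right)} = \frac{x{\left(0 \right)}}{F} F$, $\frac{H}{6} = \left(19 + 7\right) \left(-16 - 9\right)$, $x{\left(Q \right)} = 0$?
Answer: $1218816$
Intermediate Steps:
$H = -3900$ ($H = 6 \left(19 + 7\right) \left(-16 - 9\right) = 6 \cdot 26 \left(-25\right) = 6 \left(-650\right) = -3900$)
$v{\left(F \right)} = 0$ ($v{\left(F \right)} = \frac{0}{F} F = 0 F = 0$)
$M = -1104$
$\left(v{\left(H \right)} + M\right)^{2} = \left(0 - 1104\right)^{2} = \left(-1104\right)^{2} = 1218816$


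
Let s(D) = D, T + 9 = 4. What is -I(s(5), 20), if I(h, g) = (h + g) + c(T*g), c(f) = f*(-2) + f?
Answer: -125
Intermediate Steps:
T = -5 (T = -9 + 4 = -5)
c(f) = -f (c(f) = -2*f + f = -f)
I(h, g) = h + 6*g (I(h, g) = (h + g) - (-5)*g = (g + h) + 5*g = h + 6*g)
-I(s(5), 20) = -(5 + 6*20) = -(5 + 120) = -1*125 = -125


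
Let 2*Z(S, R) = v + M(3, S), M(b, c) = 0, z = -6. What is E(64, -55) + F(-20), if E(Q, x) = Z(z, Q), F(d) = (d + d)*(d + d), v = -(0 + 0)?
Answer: 1600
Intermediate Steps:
v = 0 (v = -1*0 = 0)
Z(S, R) = 0 (Z(S, R) = (0 + 0)/2 = (½)*0 = 0)
F(d) = 4*d² (F(d) = (2*d)*(2*d) = 4*d²)
E(Q, x) = 0
E(64, -55) + F(-20) = 0 + 4*(-20)² = 0 + 4*400 = 0 + 1600 = 1600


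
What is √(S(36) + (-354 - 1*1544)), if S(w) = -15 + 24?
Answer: I*√1889 ≈ 43.463*I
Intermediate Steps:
S(w) = 9
√(S(36) + (-354 - 1*1544)) = √(9 + (-354 - 1*1544)) = √(9 + (-354 - 1544)) = √(9 - 1898) = √(-1889) = I*√1889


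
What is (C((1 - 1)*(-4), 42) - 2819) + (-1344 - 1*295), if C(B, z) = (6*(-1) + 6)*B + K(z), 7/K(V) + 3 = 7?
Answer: -17825/4 ≈ -4456.3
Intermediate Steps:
K(V) = 7/4 (K(V) = 7/(-3 + 7) = 7/4)
C(B, z) = 7/4 (C(B, z) = (6*(-1) + 6)*B + 7/4 = (-6 + 6)*B + 7/4 = 0*B + 7/4 = 0 + 7/4 = 7/4)
(C((1 - 1)*(-4), 42) - 2819) + (-1344 - 1*295) = (7/4 - 2819) + (-1344 - 1*295) = -11269/4 + (-1344 - 295) = -11269/4 - 1639 = -17825/4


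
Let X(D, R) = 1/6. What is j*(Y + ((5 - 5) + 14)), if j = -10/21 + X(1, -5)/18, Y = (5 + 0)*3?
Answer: -10237/756 ≈ -13.541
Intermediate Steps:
X(D, R) = ⅙
Y = 15 (Y = 5*3 = 15)
j = -353/756 (j = -10/21 + (⅙)/18 = -10*1/21 + (⅙)*(1/18) = -10/21 + 1/108 = -353/756 ≈ -0.46693)
j*(Y + ((5 - 5) + 14)) = -353*(15 + ((5 - 5) + 14))/756 = -353*(15 + (0 + 14))/756 = -353*(15 + 14)/756 = -353/756*29 = -10237/756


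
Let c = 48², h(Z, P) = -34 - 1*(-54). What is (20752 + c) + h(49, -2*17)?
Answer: 23076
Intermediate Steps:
h(Z, P) = 20 (h(Z, P) = -34 + 54 = 20)
c = 2304
(20752 + c) + h(49, -2*17) = (20752 + 2304) + 20 = 23056 + 20 = 23076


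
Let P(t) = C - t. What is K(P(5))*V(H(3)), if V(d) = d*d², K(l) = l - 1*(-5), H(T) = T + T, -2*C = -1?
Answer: 108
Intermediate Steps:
C = ½ (C = -½*(-1) = ½ ≈ 0.50000)
H(T) = 2*T
P(t) = ½ - t
K(l) = 5 + l (K(l) = l + 5 = 5 + l)
V(d) = d³
K(P(5))*V(H(3)) = (5 + (½ - 1*5))*(2*3)³ = (5 + (½ - 5))*6³ = (5 - 9/2)*216 = (½)*216 = 108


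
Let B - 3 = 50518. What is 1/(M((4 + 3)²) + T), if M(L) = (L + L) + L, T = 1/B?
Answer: 50521/7426588 ≈ 0.0068027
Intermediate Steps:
B = 50521 (B = 3 + 50518 = 50521)
T = 1/50521 ≈ 1.9794e-5
M(L) = 3*L (M(L) = 2*L + L = 3*L)
1/(M((4 + 3)²) + T) = 1/(3*(4 + 3)² + 1/50521) = 1/(3*7² + 1/50521) = 1/(3*49 + 1/50521) = 1/(147 + 1/50521) = 1/(7426588/50521) = 50521/7426588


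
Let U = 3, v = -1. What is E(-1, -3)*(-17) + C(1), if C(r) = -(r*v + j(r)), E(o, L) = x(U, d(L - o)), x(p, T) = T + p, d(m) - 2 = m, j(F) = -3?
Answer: -47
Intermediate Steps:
d(m) = 2 + m
E(o, L) = 5 + L - o (E(o, L) = (2 + (L - o)) + 3 = (2 + L - o) + 3 = 5 + L - o)
C(r) = 3 + r (C(r) = -(r*(-1) - 3) = -(-r - 3) = -(-3 - r) = 3 + r)
E(-1, -3)*(-17) + C(1) = (5 - 3 - 1*(-1))*(-17) + (3 + 1) = (5 - 3 + 1)*(-17) + 4 = 3*(-17) + 4 = -51 + 4 = -47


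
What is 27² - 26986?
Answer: -26257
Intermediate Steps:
27² - 26986 = 729 - 26986 = -26257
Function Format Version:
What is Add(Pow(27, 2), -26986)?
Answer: -26257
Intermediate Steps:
Add(Pow(27, 2), -26986) = Add(729, -26986) = -26257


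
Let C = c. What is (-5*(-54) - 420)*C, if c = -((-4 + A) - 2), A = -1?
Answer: -1050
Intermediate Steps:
c = 7 (c = -((-4 - 1) - 2) = -(-5 - 2) = -1*(-7) = 7)
C = 7
(-5*(-54) - 420)*C = (-5*(-54) - 420)*7 = (270 - 420)*7 = -150*7 = -1050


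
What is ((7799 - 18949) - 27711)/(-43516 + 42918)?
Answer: 38861/598 ≈ 64.985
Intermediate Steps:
((7799 - 18949) - 27711)/(-43516 + 42918) = (-11150 - 27711)/(-598) = -38861*(-1/598) = 38861/598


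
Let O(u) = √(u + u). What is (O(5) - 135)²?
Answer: (135 - √10)² ≈ 17381.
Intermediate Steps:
O(u) = √2*√u (O(u) = √(2*u) = √2*√u)
(O(5) - 135)² = (√2*√5 - 135)² = (√10 - 135)² = (-135 + √10)²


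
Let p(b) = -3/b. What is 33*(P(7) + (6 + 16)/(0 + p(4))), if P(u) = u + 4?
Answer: -605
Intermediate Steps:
P(u) = 4 + u
33*(P(7) + (6 + 16)/(0 + p(4))) = 33*((4 + 7) + (6 + 16)/(0 - 3/4)) = 33*(11 + 22/(0 - 3*1/4)) = 33*(11 + 22/(0 - 3/4)) = 33*(11 + 22/(-3/4)) = 33*(11 + 22*(-4/3)) = 33*(11 - 88/3) = 33*(-55/3) = -605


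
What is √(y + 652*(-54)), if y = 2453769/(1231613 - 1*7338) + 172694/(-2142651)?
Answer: I*√9690327518356475641466603151/524638810605 ≈ 187.63*I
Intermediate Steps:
y = 5046145654769/2623194053025 (y = 2453769/(1231613 - 7338) + 172694*(-1/2142651) = 2453769/1224275 - 172694/2142651 = 5046145654769/2623194053025 ≈ 1.9237)
√(y + 652*(-54)) = √(5046145654769/2623194053025 + 652*(-54)) = √(5046145654769/2623194053025 - 35208) = √(-92352370073249431/2623194053025) = I*√9690327518356475641466603151/524638810605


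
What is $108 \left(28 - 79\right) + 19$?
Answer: $-5489$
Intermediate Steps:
$108 \left(28 - 79\right) + 19 = 108 \left(-51\right) + 19 = -5508 + 19 = -5489$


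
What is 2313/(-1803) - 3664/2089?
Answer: -3812683/1255489 ≈ -3.0368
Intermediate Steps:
2313/(-1803) - 3664/2089 = 2313*(-1/1803) - 3664*1/2089 = -771/601 - 3664/2089 = -3812683/1255489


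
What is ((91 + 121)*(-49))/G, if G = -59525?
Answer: 10388/59525 ≈ 0.17452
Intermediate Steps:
((91 + 121)*(-49))/G = ((91 + 121)*(-49))/(-59525) = (212*(-49))*(-1/59525) = -10388*(-1/59525) = 10388/59525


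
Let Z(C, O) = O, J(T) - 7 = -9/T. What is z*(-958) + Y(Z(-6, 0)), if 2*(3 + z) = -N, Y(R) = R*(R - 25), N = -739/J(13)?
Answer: -4366085/82 ≈ -53245.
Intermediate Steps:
J(T) = 7 - 9/T
N = -9607/82 (N = -739/(7 - 9/13) = -739/82/13 = -739*13/82 = -9607/82 ≈ -117.16)
Y(R) = R*(-25 + R)
z = 9115/164 (z = -3 + (-1*(-9607/82))/2 = -3 + (½)*(9607/82) = -3 + 9607/164 = 9115/164 ≈ 55.579)
z*(-958) + Y(Z(-6, 0)) = (9115/164)*(-958) + 0*(-25 + 0) = -4366085/82 + 0*(-25) = -4366085/82 + 0 = -4366085/82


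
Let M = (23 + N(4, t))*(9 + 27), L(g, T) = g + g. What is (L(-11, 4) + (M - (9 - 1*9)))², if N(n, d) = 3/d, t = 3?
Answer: 708964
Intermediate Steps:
L(g, T) = 2*g
M = 864 (M = (23 + 3/3)*(9 + 27) = (23 + 3*(⅓))*36 = (23 + 1)*36 = 24*36 = 864)
(L(-11, 4) + (M - (9 - 1*9)))² = (2*(-11) + (864 - (9 - 1*9)))² = (-22 + (864 - (9 - 9)))² = (-22 + (864 - 1*0))² = (-22 + (864 + 0))² = (-22 + 864)² = 842² = 708964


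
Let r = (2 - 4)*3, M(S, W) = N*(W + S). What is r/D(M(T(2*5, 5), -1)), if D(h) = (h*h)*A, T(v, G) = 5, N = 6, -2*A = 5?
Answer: 1/240 ≈ 0.0041667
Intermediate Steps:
A = -5/2 (A = -½*5 = -5/2 ≈ -2.5000)
M(S, W) = 6*S + 6*W (M(S, W) = 6*(W + S) = 6*(S + W) = 6*S + 6*W)
D(h) = -5*h²/2 (D(h) = (h*h)*(-5/2) = h²*(-5/2) = -5*h²/2)
r = -6 (r = -2*3 = -6)
r/D(M(T(2*5, 5), -1)) = -6*(-2/(5*(6*5 + 6*(-1))²)) = -6*(-2/(5*(30 - 6)²)) = -6/((-5/2*24²)) = -6/((-5/2*576)) = -6/(-1440) = -6*(-1/1440) = 1/240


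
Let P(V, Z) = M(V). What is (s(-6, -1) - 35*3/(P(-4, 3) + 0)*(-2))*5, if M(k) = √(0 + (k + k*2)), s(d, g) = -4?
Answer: -20 - 175*I*√3 ≈ -20.0 - 303.11*I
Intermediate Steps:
M(k) = √3*√k (M(k) = √(0 + (k + 2*k)) = √(0 + 3*k) = √(3*k) = √3*√k)
P(V, Z) = √3*√V
(s(-6, -1) - 35*3/(P(-4, 3) + 0)*(-2))*5 = (-4 - 35*3/(√3*√(-4) + 0)*(-2))*5 = (-4 - 35*3/(√3*(2*I) + 0)*(-2))*5 = (-4 - 35*3/(2*I*√3 + 0)*(-2))*5 = (-4 - 35*3/(2*I*√3)*(-2))*5 = (-4 - 35*-I*√3/6*3*(-2))*5 = (-4 - 35*(-I*√3/2)*(-2))*5 = (-4 - 35*I*√3)*5 = -20 - 175*I*√3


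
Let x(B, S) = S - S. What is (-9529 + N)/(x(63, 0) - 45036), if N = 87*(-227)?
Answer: 14639/22518 ≈ 0.65010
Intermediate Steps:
x(B, S) = 0
N = -19749
(-9529 + N)/(x(63, 0) - 45036) = (-9529 - 19749)/(0 - 45036) = -29278/(-45036) = -29278*(-1/45036) = 14639/22518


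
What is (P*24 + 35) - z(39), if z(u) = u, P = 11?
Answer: 260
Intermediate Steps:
(P*24 + 35) - z(39) = (11*24 + 35) - 1*39 = (264 + 35) - 39 = 299 - 39 = 260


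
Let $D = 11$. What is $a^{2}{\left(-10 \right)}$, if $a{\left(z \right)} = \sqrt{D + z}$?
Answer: $1$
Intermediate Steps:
$a{\left(z \right)} = \sqrt{11 + z}$
$a^{2}{\left(-10 \right)} = \left(\sqrt{11 - 10}\right)^{2} = \left(\sqrt{1}\right)^{2} = 1^{2} = 1$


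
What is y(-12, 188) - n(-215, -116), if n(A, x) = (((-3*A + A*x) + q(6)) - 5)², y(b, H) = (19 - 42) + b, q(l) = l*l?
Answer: -656179491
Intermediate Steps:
q(l) = l²
y(b, H) = -23 + b
n(A, x) = (31 - 3*A + A*x)² (n(A, x) = (((-3*A + A*x) + 6²) - 5)² = (((-3*A + A*x) + 36) - 5)² = ((36 - 3*A + A*x) - 5)² = (31 - 3*A + A*x)²)
y(-12, 188) - n(-215, -116) = (-23 - 12) - (31 - 3*(-215) - 215*(-116))² = -35 - (31 + 645 + 24940)² = -35 - 1*25616² = -35 - 1*656179456 = -35 - 656179456 = -656179491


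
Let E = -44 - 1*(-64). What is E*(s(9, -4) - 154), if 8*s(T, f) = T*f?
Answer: -3170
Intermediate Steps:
s(T, f) = T*f/8 (s(T, f) = (T*f)/8 = T*f/8)
E = 20 (E = -44 + 64 = 20)
E*(s(9, -4) - 154) = 20*((⅛)*9*(-4) - 154) = 20*(-9/2 - 154) = 20*(-317/2) = -3170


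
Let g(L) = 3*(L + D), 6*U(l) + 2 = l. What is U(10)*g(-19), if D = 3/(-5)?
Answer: -392/5 ≈ -78.400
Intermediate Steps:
U(l) = -⅓ + l/6
D = -⅗ (D = 3*(-⅕) = -⅗ ≈ -0.60000)
g(L) = -9/5 + 3*L (g(L) = 3*(L - ⅗) = 3*(-⅗ + L) = -9/5 + 3*L)
U(10)*g(-19) = (-⅓ + (⅙)*10)*(-9/5 + 3*(-19)) = (-⅓ + 5/3)*(-9/5 - 57) = (4/3)*(-294/5) = -392/5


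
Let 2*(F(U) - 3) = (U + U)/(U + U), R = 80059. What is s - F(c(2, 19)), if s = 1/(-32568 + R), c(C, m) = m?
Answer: -332435/94982 ≈ -3.5000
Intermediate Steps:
F(U) = 7/2 (F(U) = 3 + ((U + U)/(U + U))/2 = 3 + ((2*U)/((2*U)))/2 = 3 + ((2*U)*(1/(2*U)))/2 = 3 + (1/2)*1 = 3 + 1/2 = 7/2)
s = 1/47491 (s = 1/(-32568 + 80059) = 1/47491 ≈ 2.1057e-5)
s - F(c(2, 19)) = 1/47491 - 1*7/2 = 1/47491 - 7/2 = -332435/94982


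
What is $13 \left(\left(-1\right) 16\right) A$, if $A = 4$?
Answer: $-832$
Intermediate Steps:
$13 \left(\left(-1\right) 16\right) A = 13 \left(\left(-1\right) 16\right) 4 = 13 \left(-16\right) 4 = \left(-208\right) 4 = -832$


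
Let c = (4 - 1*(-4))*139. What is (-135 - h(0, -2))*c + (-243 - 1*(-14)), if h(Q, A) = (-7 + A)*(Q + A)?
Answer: -170365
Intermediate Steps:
h(Q, A) = (-7 + A)*(A + Q)
c = 1112 (c = (4 + 4)*139 = 8*139 = 1112)
(-135 - h(0, -2))*c + (-243 - 1*(-14)) = (-135 - ((-2)**2 - 7*(-2) - 7*0 - 2*0))*1112 + (-243 - 1*(-14)) = (-135 - (4 + 14 + 0 + 0))*1112 + (-243 + 14) = (-135 - 1*18)*1112 - 229 = (-135 - 18)*1112 - 229 = -153*1112 - 229 = -170136 - 229 = -170365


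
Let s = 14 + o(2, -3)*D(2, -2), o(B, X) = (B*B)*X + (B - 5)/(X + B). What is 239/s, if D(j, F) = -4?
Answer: 239/50 ≈ 4.7800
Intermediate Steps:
o(B, X) = X*B² + (-5 + B)/(B + X) (o(B, X) = B²*X + (-5 + B)/(B + X) = X*B² + (-5 + B)/(B + X))
s = 50 (s = 14 + ((-5 + 2 - 3*2³ + 2²*(-3)²)/(2 - 3))*(-4) = 14 + ((-5 + 2 - 3*8 + 4*9)/(-1))*(-4) = 14 - (-5 + 2 - 24 + 36)*(-4) = 14 - 1*9*(-4) = 14 - 9*(-4) = 14 + 36 = 50)
239/s = 239/50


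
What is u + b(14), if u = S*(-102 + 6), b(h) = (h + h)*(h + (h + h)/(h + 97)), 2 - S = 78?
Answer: 854152/111 ≈ 7695.1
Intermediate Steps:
S = -76 (S = 2 - 1*78 = 2 - 78 = -76)
b(h) = 2*h*(h + 2*h/(97 + h)) (b(h) = (2*h)*(h + (2*h)/(97 + h)) = (2*h)*(h + 2*h/(97 + h)) = 2*h*(h + 2*h/(97 + h)))
u = 7296 (u = -76*(-102 + 6) = -76*(-96) = 7296)
u + b(14) = 7296 + 2*14**2*(99 + 14)/(97 + 14) = 7296 + 2*196*113/111 = 7296 + 2*196*(1/111)*113 = 7296 + 44296/111 = 854152/111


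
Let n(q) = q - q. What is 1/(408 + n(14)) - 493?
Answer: -201143/408 ≈ -493.00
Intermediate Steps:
n(q) = 0
1/(408 + n(14)) - 493 = 1/(408 + 0) - 493 = 1/408 - 493 = -201143/408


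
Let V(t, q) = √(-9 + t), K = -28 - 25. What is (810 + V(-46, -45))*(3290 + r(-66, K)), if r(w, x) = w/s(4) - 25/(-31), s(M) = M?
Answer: 82217835/31 + 203007*I*√55/62 ≈ 2.6522e+6 + 24283.0*I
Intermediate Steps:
K = -53
r(w, x) = 25/31 + w/4 (r(w, x) = w/4 - 25/(-31) = w*(¼) - 25*(-1/31) = w/4 + 25/31 = 25/31 + w/4)
(810 + V(-46, -45))*(3290 + r(-66, K)) = (810 + √(-9 - 46))*(3290 + (25/31 + (¼)*(-66))) = (810 + √(-55))*(3290 + (25/31 - 33/2)) = (810 + I*√55)*(3290 - 973/62) = (810 + I*√55)*(203007/62) = 82217835/31 + 203007*I*√55/62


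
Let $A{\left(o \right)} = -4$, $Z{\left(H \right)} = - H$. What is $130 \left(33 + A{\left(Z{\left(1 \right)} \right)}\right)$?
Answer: $3770$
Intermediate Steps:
$130 \left(33 + A{\left(Z{\left(1 \right)} \right)}\right) = 130 \left(33 - 4\right) = 130 \cdot 29 = 3770$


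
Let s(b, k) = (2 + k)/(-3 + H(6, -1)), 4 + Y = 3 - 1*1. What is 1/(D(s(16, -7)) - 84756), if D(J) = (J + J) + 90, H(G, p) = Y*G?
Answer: -3/253996 ≈ -1.1811e-5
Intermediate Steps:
Y = -2 (Y = -4 + (3 - 1*1) = -4 + (3 - 1) = -4 + 2 = -2)
H(G, p) = -2*G
s(b, k) = -2/15 - k/15 (s(b, k) = (2 + k)/(-3 - 2*6) = (2 + k)/(-3 - 12) = (2 + k)/(-15) = (2 + k)*(-1/15) = -2/15 - k/15)
D(J) = 90 + 2*J (D(J) = 2*J + 90 = 90 + 2*J)
1/(D(s(16, -7)) - 84756) = 1/((90 + 2*(-2/15 - 1/15*(-7))) - 84756) = 1/((90 + 2*(-2/15 + 7/15)) - 84756) = 1/((90 + 2*(1/3)) - 84756) = 1/((90 + 2/3) - 84756) = 1/(272/3 - 84756) = 1/(-253996/3) = -3/253996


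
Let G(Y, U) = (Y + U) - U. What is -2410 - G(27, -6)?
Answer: -2437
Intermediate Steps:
G(Y, U) = Y (G(Y, U) = (U + Y) - U = Y)
-2410 - G(27, -6) = -2410 - 1*27 = -2410 - 27 = -2437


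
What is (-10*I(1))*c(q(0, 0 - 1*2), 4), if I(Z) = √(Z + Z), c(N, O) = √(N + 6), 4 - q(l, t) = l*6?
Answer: -20*√5 ≈ -44.721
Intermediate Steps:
q(l, t) = 4 - 6*l (q(l, t) = 4 - l*6 = 4 - 6*l)
c(N, O) = √(6 + N)
I(Z) = √2*√Z (I(Z) = √(2*Z) = √2*√Z)
(-10*I(1))*c(q(0, 0 - 1*2), 4) = (-10*√2*√1)*√(6 + (4 - 6*0)) = (-10*√2)*√(6 + (4 + 0)) = (-10*√2)*√(6 + 4) = (-10*√2)*√10 = -20*√5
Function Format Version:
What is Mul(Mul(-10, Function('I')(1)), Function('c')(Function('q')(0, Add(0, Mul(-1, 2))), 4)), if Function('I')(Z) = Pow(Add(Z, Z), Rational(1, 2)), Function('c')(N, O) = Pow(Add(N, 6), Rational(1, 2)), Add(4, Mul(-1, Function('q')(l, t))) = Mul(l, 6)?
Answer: Mul(-20, Pow(5, Rational(1, 2))) ≈ -44.721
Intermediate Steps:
Function('q')(l, t) = Add(4, Mul(-6, l)) (Function('q')(l, t) = Add(4, Mul(-1, Mul(l, 6))) = Add(4, Mul(-1, Mul(6, l))) = Add(4, Mul(-6, l)))
Function('c')(N, O) = Pow(Add(6, N), Rational(1, 2))
Function('I')(Z) = Mul(Pow(2, Rational(1, 2)), Pow(Z, Rational(1, 2))) (Function('I')(Z) = Pow(Mul(2, Z), Rational(1, 2)) = Mul(Pow(2, Rational(1, 2)), Pow(Z, Rational(1, 2))))
Mul(Mul(-10, Function('I')(1)), Function('c')(Function('q')(0, Add(0, Mul(-1, 2))), 4)) = Mul(Mul(-10, Mul(Pow(2, Rational(1, 2)), Pow(1, Rational(1, 2)))), Pow(Add(6, Add(4, Mul(-6, 0))), Rational(1, 2))) = Mul(Mul(-10, Mul(Pow(2, Rational(1, 2)), 1)), Pow(Add(6, Add(4, 0)), Rational(1, 2))) = Mul(Mul(-10, Pow(2, Rational(1, 2))), Pow(Add(6, 4), Rational(1, 2))) = Mul(Mul(-10, Pow(2, Rational(1, 2))), Pow(10, Rational(1, 2))) = Mul(-20, Pow(5, Rational(1, 2)))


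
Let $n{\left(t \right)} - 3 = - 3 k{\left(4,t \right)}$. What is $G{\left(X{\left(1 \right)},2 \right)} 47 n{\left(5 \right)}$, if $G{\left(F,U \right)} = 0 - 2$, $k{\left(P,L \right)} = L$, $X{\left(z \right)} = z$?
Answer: $1128$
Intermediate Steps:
$G{\left(F,U \right)} = -2$
$n{\left(t \right)} = 3 - 3 t$
$G{\left(X{\left(1 \right)},2 \right)} 47 n{\left(5 \right)} = \left(-2\right) 47 \left(3 - 15\right) = - 94 \left(3 - 15\right) = \left(-94\right) \left(-12\right) = 1128$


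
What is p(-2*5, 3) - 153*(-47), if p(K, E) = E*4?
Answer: 7203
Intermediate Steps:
p(K, E) = 4*E
p(-2*5, 3) - 153*(-47) = 4*3 - 153*(-47) = 12 + 7191 = 7203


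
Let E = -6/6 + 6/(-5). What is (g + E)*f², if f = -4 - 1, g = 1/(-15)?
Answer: -170/3 ≈ -56.667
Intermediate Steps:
g = -1/15 ≈ -0.066667
f = -5
E = -11/5 (E = -6*⅙ + 6*(-⅕) = -1 - 6/5 = -11/5 ≈ -2.2000)
(g + E)*f² = (-1/15 - 11/5)*(-5)² = -34/15*25 = -170/3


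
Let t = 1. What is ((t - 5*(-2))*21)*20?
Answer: 4620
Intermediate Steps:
((t - 5*(-2))*21)*20 = ((1 - 5*(-2))*21)*20 = ((1 + 10)*21)*20 = (11*21)*20 = 231*20 = 4620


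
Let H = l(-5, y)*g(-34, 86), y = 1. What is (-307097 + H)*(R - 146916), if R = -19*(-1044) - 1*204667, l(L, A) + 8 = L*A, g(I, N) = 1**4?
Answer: 101882821170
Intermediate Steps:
g(I, N) = 1
l(L, A) = -8 + A*L (l(L, A) = -8 + L*A = -8 + A*L)
R = -184831 (R = 19836 - 204667 = -184831)
H = -13 (H = (-8 + 1*(-5))*1 = (-8 - 5)*1 = -13*1 = -13)
(-307097 + H)*(R - 146916) = (-307097 - 13)*(-184831 - 146916) = -307110*(-331747) = 101882821170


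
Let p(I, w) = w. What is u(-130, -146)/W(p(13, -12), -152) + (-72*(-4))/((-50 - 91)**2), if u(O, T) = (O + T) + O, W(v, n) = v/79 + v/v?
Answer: -70849322/148003 ≈ -478.70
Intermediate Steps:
W(v, n) = 1 + v/79 (W(v, n) = v*(1/79) + 1 = v/79 + 1 = 1 + v/79)
u(O, T) = T + 2*O
u(-130, -146)/W(p(13, -12), -152) + (-72*(-4))/((-50 - 91)**2) = (-146 + 2*(-130))/(1 + (1/79)*(-12)) + (-72*(-4))/((-50 - 91)**2) = (-146 - 260)/(1 - 12/79) + 288/((-141)**2) = -406/67/79 + 288/19881 = -406*79/67 + 288*(1/19881) = -32074/67 + 32/2209 = -70849322/148003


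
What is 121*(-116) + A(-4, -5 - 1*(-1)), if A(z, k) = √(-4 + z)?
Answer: -14036 + 2*I*√2 ≈ -14036.0 + 2.8284*I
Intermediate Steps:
121*(-116) + A(-4, -5 - 1*(-1)) = 121*(-116) + √(-4 - 4) = -14036 + √(-8) = -14036 + 2*I*√2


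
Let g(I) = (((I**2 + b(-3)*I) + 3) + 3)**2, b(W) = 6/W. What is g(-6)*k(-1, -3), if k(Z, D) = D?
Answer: -8748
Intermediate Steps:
g(I) = (6 + I**2 - 2*I)**2 (g(I) = (((I**2 + (6/(-3))*I) + 3) + 3)**2 = (((I**2 + (6*(-1/3))*I) + 3) + 3)**2 = (((I**2 - 2*I) + 3) + 3)**2 = ((3 + I**2 - 2*I) + 3)**2 = (6 + I**2 - 2*I)**2)
g(-6)*k(-1, -3) = (6 + (-6)**2 - 2*(-6))**2*(-3) = (6 + 36 + 12)**2*(-3) = 54**2*(-3) = 2916*(-3) = -8748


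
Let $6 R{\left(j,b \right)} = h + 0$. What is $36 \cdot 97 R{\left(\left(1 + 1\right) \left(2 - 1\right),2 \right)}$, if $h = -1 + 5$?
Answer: $2328$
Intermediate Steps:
$h = 4$
$R{\left(j,b \right)} = \frac{2}{3}$ ($R{\left(j,b \right)} = \frac{4 + 0}{6} = \frac{1}{6} \cdot 4 = \frac{2}{3}$)
$36 \cdot 97 R{\left(\left(1 + 1\right) \left(2 - 1\right),2 \right)} = 36 \cdot 97 \cdot \frac{2}{3} = 3492 \cdot \frac{2}{3} = 2328$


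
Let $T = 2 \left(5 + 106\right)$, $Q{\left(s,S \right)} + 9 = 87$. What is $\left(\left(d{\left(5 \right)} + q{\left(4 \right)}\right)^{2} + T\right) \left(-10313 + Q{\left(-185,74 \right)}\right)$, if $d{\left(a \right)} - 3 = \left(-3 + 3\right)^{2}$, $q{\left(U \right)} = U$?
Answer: $-2773685$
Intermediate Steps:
$Q{\left(s,S \right)} = 78$ ($Q{\left(s,S \right)} = -9 + 87 = 78$)
$d{\left(a \right)} = 3$ ($d{\left(a \right)} = 3 + \left(-3 + 3\right)^{2} = 3 + 0^{2} = 3 + 0 = 3$)
$T = 222$ ($T = 2 \cdot 111 = 222$)
$\left(\left(d{\left(5 \right)} + q{\left(4 \right)}\right)^{2} + T\right) \left(-10313 + Q{\left(-185,74 \right)}\right) = \left(\left(3 + 4\right)^{2} + 222\right) \left(-10313 + 78\right) = \left(7^{2} + 222\right) \left(-10235\right) = \left(49 + 222\right) \left(-10235\right) = 271 \left(-10235\right) = -2773685$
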